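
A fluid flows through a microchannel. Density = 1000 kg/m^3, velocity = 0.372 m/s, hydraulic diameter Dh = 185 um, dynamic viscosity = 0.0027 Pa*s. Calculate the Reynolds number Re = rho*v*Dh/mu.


Step 1: Convert Dh to meters: Dh = 185e-6 m
Step 2: Re = rho * v * Dh / mu
Re = 1000 * 0.372 * 185e-6 / 0.0027
Re = 25.489


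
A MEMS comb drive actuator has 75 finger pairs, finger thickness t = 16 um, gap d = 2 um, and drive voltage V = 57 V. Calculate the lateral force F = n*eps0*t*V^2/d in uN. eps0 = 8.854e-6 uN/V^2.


Step 1: Parameters: n=75, eps0=8.854e-6 uN/V^2, t=16 um, V=57 V, d=2 um
Step 2: V^2 = 3249
Step 3: F = 75 * 8.854e-6 * 16 * 3249 / 2
F = 17.26 uN


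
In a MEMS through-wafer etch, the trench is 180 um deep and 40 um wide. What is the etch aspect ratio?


Step 1: AR = depth / width
Step 2: AR = 180 / 40
AR = 4.5


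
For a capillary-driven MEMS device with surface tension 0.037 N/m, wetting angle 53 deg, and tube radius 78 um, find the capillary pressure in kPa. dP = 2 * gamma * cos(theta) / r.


Step 1: cos(53 deg) = 0.6018
Step 2: Convert r to m: r = 78e-6 m
Step 3: dP = 2 * 0.037 * 0.6018 / 78e-6 = 570.9 Pa
Step 4: Convert Pa to kPa (divide by 1000).
dP = 0.57 kPa


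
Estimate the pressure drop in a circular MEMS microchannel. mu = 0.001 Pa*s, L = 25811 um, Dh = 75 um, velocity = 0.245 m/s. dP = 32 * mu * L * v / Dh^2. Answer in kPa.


Step 1: Convert to SI: L = 25811e-6 m, Dh = 75e-6 m
Step 2: dP = 32 * 0.001 * 25811e-6 * 0.245 / (75e-6)^2
Step 3: dP = 35974.80 Pa
Step 4: Convert to kPa: dP = 35.97 kPa


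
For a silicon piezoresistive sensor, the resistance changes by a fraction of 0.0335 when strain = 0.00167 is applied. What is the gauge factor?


Step 1: Identify values.
dR/R = 0.0335, strain = 0.00167
Step 2: GF = (dR/R) / strain = 0.0335 / 0.00167
GF = 20.1


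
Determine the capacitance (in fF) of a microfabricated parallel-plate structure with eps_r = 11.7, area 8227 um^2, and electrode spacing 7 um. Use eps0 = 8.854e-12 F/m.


Step 1: Convert area to m^2: A = 8227e-12 m^2
Step 2: Convert gap to m: d = 7e-6 m
Step 3: C = eps0 * eps_r * A / d
C = 8.854e-12 * 11.7 * 8227e-12 / 7e-6
Step 4: Convert to fF (multiply by 1e15).
C = 121.75 fF


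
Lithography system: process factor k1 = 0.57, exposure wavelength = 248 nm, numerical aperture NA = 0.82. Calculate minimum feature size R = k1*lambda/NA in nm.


Step 1: Identify values: k1 = 0.57, lambda = 248 nm, NA = 0.82
Step 2: R = k1 * lambda / NA
R = 0.57 * 248 / 0.82
R = 172.4 nm


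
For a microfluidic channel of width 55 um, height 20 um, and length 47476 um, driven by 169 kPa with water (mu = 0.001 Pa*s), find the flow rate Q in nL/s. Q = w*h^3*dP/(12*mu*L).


Step 1: Convert all dimensions to SI (meters).
w = 55e-6 m, h = 20e-6 m, L = 47476e-6 m, dP = 169e3 Pa
Step 2: Q = w * h^3 * dP / (12 * mu * L)
Q = 55e-6 * (20e-6)^3 * 169e3 / (12 * 0.001 * 47476e-6) = 1.3052209e-10 m^3/s
Step 3: Convert Q from m^3/s to nL/s (1 m^3 = 1e12 nL, so multiply by 1e12).
Q = 130.522 nL/s


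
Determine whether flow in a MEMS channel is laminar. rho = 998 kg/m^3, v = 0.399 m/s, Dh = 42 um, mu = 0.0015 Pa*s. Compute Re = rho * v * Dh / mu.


Step 1: Convert Dh to meters: Dh = 42e-6 m
Step 2: Re = rho * v * Dh / mu
Re = 998 * 0.399 * 42e-6 / 0.0015
Re = 11.15
Since Re = 11.15 is below ~2300, the flow is laminar.


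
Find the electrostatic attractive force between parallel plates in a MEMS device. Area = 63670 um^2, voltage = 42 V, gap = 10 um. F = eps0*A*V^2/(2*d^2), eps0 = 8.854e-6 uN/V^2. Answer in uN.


Step 1: Identify parameters.
eps0 = 8.854e-6 uN/V^2, A = 63670 um^2, V = 42 V, d = 10 um
Step 2: Compute V^2 = 42^2 = 1764
Step 3: Compute d^2 = 10^2 = 100
Step 4: F = 0.5 * 8.854e-6 * 63670 * 1764 / 100
F = 4.972 uN


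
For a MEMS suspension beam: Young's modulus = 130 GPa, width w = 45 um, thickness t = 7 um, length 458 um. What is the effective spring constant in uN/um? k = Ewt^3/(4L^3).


Step 1: Convert E to consistent units (1 GPa = 1000 uN/um^2).
E = 130 GPa = 130000 uN/um^2
Step 2: Compute t^3 = 7^3 = 343
Step 3: Compute L^3 = 458^3 = 96071912
Step 4: k = 130000 * 45 * 343 / (4 * 96071912)
k = 5.2215 uN/um


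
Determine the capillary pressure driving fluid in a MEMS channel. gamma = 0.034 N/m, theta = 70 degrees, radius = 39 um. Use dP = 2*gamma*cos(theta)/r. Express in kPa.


Step 1: cos(70 deg) = 0.342
Step 2: Convert r to m: r = 39e-6 m
Step 3: dP = 2 * 0.034 * 0.342 / 39e-6 = 596.3 Pa
Step 4: Convert Pa to kPa (divide by 1000).
dP = 0.6 kPa


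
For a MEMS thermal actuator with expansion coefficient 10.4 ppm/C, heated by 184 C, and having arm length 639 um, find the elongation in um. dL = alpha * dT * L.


Step 1: Convert CTE: alpha = 10.4 ppm/C = 10.4e-6 /C
Step 2: dL = 10.4e-6 * 184 * 639
dL = 1.2228 um


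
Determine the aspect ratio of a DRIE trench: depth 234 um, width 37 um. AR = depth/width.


Step 1: AR = depth / width
Step 2: AR = 234 / 37
AR = 6.3


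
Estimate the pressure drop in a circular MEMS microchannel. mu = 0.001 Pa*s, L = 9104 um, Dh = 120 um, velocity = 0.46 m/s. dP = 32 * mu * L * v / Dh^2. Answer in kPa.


Step 1: Convert to SI: L = 9104e-6 m, Dh = 120e-6 m
Step 2: dP = 32 * 0.001 * 9104e-6 * 0.46 / (120e-6)^2
Step 3: dP = 9306.31 Pa
Step 4: Convert to kPa: dP = 9.31 kPa


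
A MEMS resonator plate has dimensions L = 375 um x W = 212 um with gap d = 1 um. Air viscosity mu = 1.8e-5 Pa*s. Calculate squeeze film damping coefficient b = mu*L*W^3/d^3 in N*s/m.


Step 1: Convert to SI.
L = 375e-6 m, W = 212e-6 m, d = 1e-6 m
Step 2: W^3 = (212e-6)^3 = 9.53e-12 m^3
Step 3: d^3 = (1e-6)^3 = 1.00e-18 m^3
Step 4: b = 1.8e-5 * 375e-6 * 9.53e-12 / 1.00e-18
b = 6.43e-02 N*s/m


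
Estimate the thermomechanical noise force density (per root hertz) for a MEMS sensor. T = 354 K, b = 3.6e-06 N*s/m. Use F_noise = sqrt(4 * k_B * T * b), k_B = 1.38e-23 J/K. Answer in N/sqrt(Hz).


Step 1: Compute 4 * k_B * T * b
= 4 * 1.38e-23 * 354 * 3.6e-06
= 7.0347e-26 N^2/Hz
Step 2: F_noise = sqrt(7.0347e-26)
F_noise = 2.65e-13 N/sqrt(Hz)


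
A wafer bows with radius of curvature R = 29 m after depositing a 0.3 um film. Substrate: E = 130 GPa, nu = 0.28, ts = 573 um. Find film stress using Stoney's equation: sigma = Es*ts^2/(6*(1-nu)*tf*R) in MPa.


Step 1: Compute numerator: Es * ts^2 = 130 * 573^2 = 42682770 (GPa*um^2)
Step 2: Compute denominator (R in um): 6*(1-nu)*tf*R = 6*0.72*0.3*29e6 = 37584000.0 (um^2)
Step 3: sigma (GPa) = 42682770 / 37584000.0 = 1.135663e+00 GPa
Step 4: Convert to MPa (x1000): sigma = 1135.7 MPa


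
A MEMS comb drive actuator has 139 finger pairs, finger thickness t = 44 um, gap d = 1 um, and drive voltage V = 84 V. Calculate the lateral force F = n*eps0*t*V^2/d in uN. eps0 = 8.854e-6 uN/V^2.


Step 1: Parameters: n=139, eps0=8.854e-6 uN/V^2, t=44 um, V=84 V, d=1 um
Step 2: V^2 = 7056
Step 3: F = 139 * 8.854e-6 * 44 * 7056 / 1
F = 382.09 uN


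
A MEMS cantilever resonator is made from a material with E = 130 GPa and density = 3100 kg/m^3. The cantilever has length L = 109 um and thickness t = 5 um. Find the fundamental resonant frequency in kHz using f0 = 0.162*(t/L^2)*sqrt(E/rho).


Step 1: Convert units to SI.
t_SI = 5e-6 m, L_SI = 109e-6 m
Step 2: Calculate sqrt(E/rho).
sqrt(130e9 / 3100) = 6475.76 m/s
Step 3: Compute f0.
f0 = 0.162 * 5e-6 / (109e-6)^2 * 6475.76 = 441491.9 Hz = 441.49 kHz


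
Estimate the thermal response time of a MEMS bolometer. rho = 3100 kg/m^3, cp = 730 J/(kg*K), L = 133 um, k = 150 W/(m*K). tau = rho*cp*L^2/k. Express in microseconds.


Step 1: Convert L to m: L = 133e-6 m
Step 2: L^2 = (133e-6)^2 = 1.7689e-08 m^2
Step 3: tau = 3100 * 730 * 1.7689e-08 / 150 = 2.6686805e-04 s
Step 4: Convert to microseconds (multiply by 1e6).
tau = 266.868 us


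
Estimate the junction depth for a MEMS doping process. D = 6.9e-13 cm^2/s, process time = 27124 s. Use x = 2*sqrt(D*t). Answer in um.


Step 1: Compute D*t = 6.9e-13 * 27124 = 1.871556e-08 cm^2
Step 2: sqrt(D*t) = 1.36805e-04 cm
Step 3: x = 2 * 1.36805e-04 cm = 2.7361e-04 cm
Step 4: Convert to um (1 cm = 1e4 um): x = 2.736 um


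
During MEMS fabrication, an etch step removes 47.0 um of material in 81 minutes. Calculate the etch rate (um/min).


Step 1: Etch rate = depth / time
Step 2: rate = 47.0 / 81
rate = 0.58 um/min


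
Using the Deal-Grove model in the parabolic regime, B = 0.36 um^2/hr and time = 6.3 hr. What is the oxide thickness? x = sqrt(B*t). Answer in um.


Step 1: Compute B*t = 0.36 * 6.3 = 2.268
Step 2: x = sqrt(2.268)
x = 1.506 um


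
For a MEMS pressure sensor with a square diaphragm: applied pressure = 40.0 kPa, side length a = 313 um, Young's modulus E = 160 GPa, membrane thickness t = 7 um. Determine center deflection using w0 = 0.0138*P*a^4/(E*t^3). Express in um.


Step 1: Convert pressure to compatible units (E is in GPa, so P in GPa).
P = 40.0 kPa = 40.0e-6 GPa
Step 2: Compute numerator: 0.0138 * P * a^4.
a^4 = 313^4 = 9597924961
numerator = 0.0138 * 40.0e-6 * 9597924961 = 5.2981e+03
Step 3: Compute denominator: E * t^3 = 160 * 7^3 = 54880
Step 4: w0 = numerator / denominator = 5.2981e+03 / 54880 = 0.0965 um


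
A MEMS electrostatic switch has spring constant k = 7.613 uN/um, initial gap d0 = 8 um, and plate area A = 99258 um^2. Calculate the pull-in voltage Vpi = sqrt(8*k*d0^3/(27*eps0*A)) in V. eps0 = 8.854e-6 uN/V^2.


Step 1: Compute numerator: 8 * k * d0^3 = 8 * 7.613 * 8^3 = 31182.848
Step 2: Compute denominator: 27 * eps0 * A = 27 * 8.854e-6 * 99258 = 23.728419
Step 3: Vpi = sqrt(31182.848 / 23.728419)
Vpi = 36.25 V


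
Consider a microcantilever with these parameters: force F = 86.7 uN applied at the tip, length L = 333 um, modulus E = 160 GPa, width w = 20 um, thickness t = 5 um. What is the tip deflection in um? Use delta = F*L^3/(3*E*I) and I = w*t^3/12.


Step 1: Calculate the second moment of area.
I = w * t^3 / 12 = 20 * 5^3 / 12 = 208.3333 um^4
Step 2: Convert E to consistent units (1 GPa = 1000 uN/um^2).
E = 160 GPa = 160000 uN/um^2
Step 3: Calculate tip deflection.
delta = F * L^3 / (3 * E * I)
delta = 86.7 * 333^3 / (3 * 160000 * 208.3333)
delta = 32.0149 um


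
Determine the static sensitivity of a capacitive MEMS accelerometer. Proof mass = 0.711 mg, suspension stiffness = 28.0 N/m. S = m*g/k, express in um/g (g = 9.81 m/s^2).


Step 1: Convert mass: m = 0.711 mg = 7.11e-07 kg
Step 2: S = m * g / k = 7.11e-07 * 9.81 / 28.0
Step 3: S = 2.49e-07 m/g
Step 4: Convert to um/g: S = 0.249 um/g


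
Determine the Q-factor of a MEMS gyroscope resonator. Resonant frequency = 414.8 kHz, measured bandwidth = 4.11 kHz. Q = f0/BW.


Step 1: Q = f0 / bandwidth
Step 2: Q = 414.8 / 4.11
Q = 100.9


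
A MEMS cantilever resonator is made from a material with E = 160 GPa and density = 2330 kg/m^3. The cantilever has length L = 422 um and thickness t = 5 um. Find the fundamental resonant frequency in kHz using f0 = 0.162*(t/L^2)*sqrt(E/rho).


Step 1: Convert units to SI.
t_SI = 5e-6 m, L_SI = 422e-6 m
Step 2: Calculate sqrt(E/rho).
sqrt(160e9 / 2330) = 8286.71 m/s
Step 3: Compute f0.
f0 = 0.162 * 5e-6 / (422e-6)^2 * 8286.71 = 37691.4 Hz = 37.69 kHz


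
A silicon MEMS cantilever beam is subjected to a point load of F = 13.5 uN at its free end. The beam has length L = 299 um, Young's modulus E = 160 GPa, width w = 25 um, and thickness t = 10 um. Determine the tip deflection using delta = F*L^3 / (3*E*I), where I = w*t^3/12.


Step 1: Calculate the second moment of area.
I = w * t^3 / 12 = 25 * 10^3 / 12 = 2083.3333 um^4
Step 2: Convert E to consistent units (1 GPa = 1000 uN/um^2).
E = 160 GPa = 160000 uN/um^2
Step 3: Calculate tip deflection.
delta = F * L^3 / (3 * E * I)
delta = 13.5 * 299^3 / (3 * 160000 * 2083.3333)
delta = 0.3609 um


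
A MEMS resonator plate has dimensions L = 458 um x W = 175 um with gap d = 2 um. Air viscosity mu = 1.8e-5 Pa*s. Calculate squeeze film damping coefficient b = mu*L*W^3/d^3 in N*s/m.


Step 1: Convert to SI.
L = 458e-6 m, W = 175e-6 m, d = 2e-6 m
Step 2: W^3 = (175e-6)^3 = 5.36e-12 m^3
Step 3: d^3 = (2e-6)^3 = 8.00e-18 m^3
Step 4: b = 1.8e-5 * 458e-6 * 5.36e-12 / 8.00e-18
b = 5.52e-03 N*s/m


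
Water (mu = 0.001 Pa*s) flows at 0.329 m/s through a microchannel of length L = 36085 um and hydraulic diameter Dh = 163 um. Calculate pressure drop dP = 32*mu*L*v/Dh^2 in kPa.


Step 1: Convert to SI: L = 36085e-6 m, Dh = 163e-6 m
Step 2: dP = 32 * 0.001 * 36085e-6 * 0.329 / (163e-6)^2
Step 3: dP = 14298.73 Pa
Step 4: Convert to kPa: dP = 14.3 kPa


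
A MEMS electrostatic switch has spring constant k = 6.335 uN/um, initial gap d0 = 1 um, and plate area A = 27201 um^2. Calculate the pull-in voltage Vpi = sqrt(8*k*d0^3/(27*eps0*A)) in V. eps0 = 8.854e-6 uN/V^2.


Step 1: Compute numerator: 8 * k * d0^3 = 8 * 6.335 * 1^3 = 50.68
Step 2: Compute denominator: 27 * eps0 * A = 27 * 8.854e-6 * 27201 = 6.502617
Step 3: Vpi = sqrt(50.68 / 6.502617)
Vpi = 2.79 V


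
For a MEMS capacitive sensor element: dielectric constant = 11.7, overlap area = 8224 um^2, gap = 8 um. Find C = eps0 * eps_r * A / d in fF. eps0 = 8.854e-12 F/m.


Step 1: Convert area to m^2: A = 8224e-12 m^2
Step 2: Convert gap to m: d = 8e-6 m
Step 3: C = eps0 * eps_r * A / d
C = 8.854e-12 * 11.7 * 8224e-12 / 8e-6
Step 4: Convert to fF (multiply by 1e15).
C = 106.49 fF


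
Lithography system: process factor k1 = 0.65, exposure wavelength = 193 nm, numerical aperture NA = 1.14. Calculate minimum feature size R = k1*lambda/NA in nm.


Step 1: Identify values: k1 = 0.65, lambda = 193 nm, NA = 1.14
Step 2: R = k1 * lambda / NA
R = 0.65 * 193 / 1.14
R = 110.0 nm


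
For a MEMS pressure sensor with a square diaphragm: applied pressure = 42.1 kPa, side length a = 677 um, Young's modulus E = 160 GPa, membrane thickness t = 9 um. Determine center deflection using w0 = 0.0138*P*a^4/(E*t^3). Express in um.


Step 1: Convert pressure to compatible units (E is in GPa, so P in GPa).
P = 42.1 kPa = 42.1e-6 GPa
Step 2: Compute numerator: 0.0138 * P * a^4.
a^4 = 677^4 = 210065472241
numerator = 0.0138 * 42.1e-6 * 210065472241 = 1.220438e+05
Step 3: Compute denominator: E * t^3 = 160 * 9^3 = 116640
Step 4: w0 = numerator / denominator = 1.220438e+05 / 116640 = 1.0463 um


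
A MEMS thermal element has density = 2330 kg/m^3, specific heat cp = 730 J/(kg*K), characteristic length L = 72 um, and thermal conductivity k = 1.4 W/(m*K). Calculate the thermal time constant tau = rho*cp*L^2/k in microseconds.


Step 1: Convert L to m: L = 72e-6 m
Step 2: L^2 = (72e-6)^2 = 5.184e-09 m^2
Step 3: tau = 2330 * 730 * 5.184e-09 / 1.4 = 6.2981897e-03 s
Step 4: Convert to microseconds (multiply by 1e6).
tau = 6298.19 us


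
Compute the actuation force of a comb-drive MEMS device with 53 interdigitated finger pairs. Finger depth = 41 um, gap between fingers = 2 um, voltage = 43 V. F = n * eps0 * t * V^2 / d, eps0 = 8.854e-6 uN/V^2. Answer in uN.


Step 1: Parameters: n=53, eps0=8.854e-6 uN/V^2, t=41 um, V=43 V, d=2 um
Step 2: V^2 = 1849
Step 3: F = 53 * 8.854e-6 * 41 * 1849 / 2
F = 17.787 uN


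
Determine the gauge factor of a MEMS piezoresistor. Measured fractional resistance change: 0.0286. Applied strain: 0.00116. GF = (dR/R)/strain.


Step 1: Identify values.
dR/R = 0.0286, strain = 0.00116
Step 2: GF = (dR/R) / strain = 0.0286 / 0.00116
GF = 24.7


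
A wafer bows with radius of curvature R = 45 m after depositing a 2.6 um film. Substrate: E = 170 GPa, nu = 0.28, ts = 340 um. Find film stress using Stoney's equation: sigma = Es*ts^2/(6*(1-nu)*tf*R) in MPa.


Step 1: Compute numerator: Es * ts^2 = 170 * 340^2 = 19652000 (GPa*um^2)
Step 2: Compute denominator (R in um): 6*(1-nu)*tf*R = 6*0.72*2.6*45e6 = 505440000.0 (um^2)
Step 3: sigma (GPa) = 19652000 / 505440000.0 = 3.8881e-02 GPa
Step 4: Convert to MPa (x1000): sigma = 38.9 MPa


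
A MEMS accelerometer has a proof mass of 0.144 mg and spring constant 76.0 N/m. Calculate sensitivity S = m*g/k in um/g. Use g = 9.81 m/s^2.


Step 1: Convert mass: m = 0.144 mg = 1.44e-07 kg
Step 2: S = m * g / k = 1.44e-07 * 9.81 / 76.0
Step 3: S = 1.86e-08 m/g
Step 4: Convert to um/g: S = 0.019 um/g


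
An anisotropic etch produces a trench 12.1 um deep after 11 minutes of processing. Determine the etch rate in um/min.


Step 1: Etch rate = depth / time
Step 2: rate = 12.1 / 11
rate = 1.1 um/min


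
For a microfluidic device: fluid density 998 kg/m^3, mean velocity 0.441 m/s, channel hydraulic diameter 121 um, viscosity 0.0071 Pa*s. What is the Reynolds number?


Step 1: Convert Dh to meters: Dh = 121e-6 m
Step 2: Re = rho * v * Dh / mu
Re = 998 * 0.441 * 121e-6 / 0.0071
Re = 7.501


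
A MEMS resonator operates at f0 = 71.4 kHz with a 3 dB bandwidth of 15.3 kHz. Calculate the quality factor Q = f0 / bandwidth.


Step 1: Q = f0 / bandwidth
Step 2: Q = 71.4 / 15.3
Q = 4.7


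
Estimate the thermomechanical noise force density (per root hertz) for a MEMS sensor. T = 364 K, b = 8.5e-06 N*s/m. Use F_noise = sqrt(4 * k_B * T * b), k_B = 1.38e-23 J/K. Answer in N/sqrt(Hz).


Step 1: Compute 4 * k_B * T * b
= 4 * 1.38e-23 * 364 * 8.5e-06
= 1.7079e-25 N^2/Hz
Step 2: F_noise = sqrt(1.7079e-25)
F_noise = 4.13e-13 N/sqrt(Hz)


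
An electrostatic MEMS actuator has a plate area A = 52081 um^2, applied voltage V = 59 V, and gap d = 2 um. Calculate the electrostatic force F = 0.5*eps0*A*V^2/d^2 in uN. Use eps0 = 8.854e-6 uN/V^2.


Step 1: Identify parameters.
eps0 = 8.854e-6 uN/V^2, A = 52081 um^2, V = 59 V, d = 2 um
Step 2: Compute V^2 = 59^2 = 3481
Step 3: Compute d^2 = 2^2 = 4
Step 4: F = 0.5 * 8.854e-6 * 52081 * 3481 / 4
F = 200.647 uN


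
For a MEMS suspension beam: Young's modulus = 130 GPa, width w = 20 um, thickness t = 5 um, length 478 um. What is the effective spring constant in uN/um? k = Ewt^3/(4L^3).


Step 1: Convert E to consistent units (1 GPa = 1000 uN/um^2).
E = 130 GPa = 130000 uN/um^2
Step 2: Compute t^3 = 5^3 = 125
Step 3: Compute L^3 = 478^3 = 109215352
Step 4: k = 130000 * 20 * 125 / (4 * 109215352)
k = 0.7439 uN/um


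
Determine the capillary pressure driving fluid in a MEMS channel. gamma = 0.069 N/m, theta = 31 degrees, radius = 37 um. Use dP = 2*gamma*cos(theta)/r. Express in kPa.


Step 1: cos(31 deg) = 0.8572
Step 2: Convert r to m: r = 37e-6 m
Step 3: dP = 2 * 0.069 * 0.8572 / 37e-6 = 3197.1 Pa
Step 4: Convert Pa to kPa (divide by 1000).
dP = 3.2 kPa


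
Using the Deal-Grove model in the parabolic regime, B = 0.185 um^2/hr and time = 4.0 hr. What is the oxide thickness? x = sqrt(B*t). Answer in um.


Step 1: Compute B*t = 0.185 * 4.0 = 0.74
Step 2: x = sqrt(0.74)
x = 0.86 um


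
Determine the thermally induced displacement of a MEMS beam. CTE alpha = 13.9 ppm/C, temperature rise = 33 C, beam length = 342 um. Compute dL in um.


Step 1: Convert CTE: alpha = 13.9 ppm/C = 13.9e-6 /C
Step 2: dL = 13.9e-6 * 33 * 342
dL = 0.1569 um


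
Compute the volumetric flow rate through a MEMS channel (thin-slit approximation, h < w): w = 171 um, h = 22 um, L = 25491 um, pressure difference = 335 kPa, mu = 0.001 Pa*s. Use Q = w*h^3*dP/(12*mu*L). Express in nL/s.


Step 1: Convert all dimensions to SI (meters).
w = 171e-6 m, h = 22e-6 m, L = 25491e-6 m, dP = 335e3 Pa
Step 2: Q = w * h^3 * dP / (12 * mu * L)
Q = 171e-6 * (22e-6)^3 * 335e3 / (12 * 0.001 * 25491e-6) = 1.99407203e-09 m^3/s
Step 3: Convert Q from m^3/s to nL/s (1 m^3 = 1e12 nL, so multiply by 1e12).
Q = 1994.072 nL/s


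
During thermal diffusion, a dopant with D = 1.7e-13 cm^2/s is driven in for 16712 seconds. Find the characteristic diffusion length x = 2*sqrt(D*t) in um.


Step 1: Compute D*t = 1.7e-13 * 16712 = 2.84104e-09 cm^2
Step 2: sqrt(D*t) = 5.33014e-05 cm
Step 3: x = 2 * 5.33014e-05 cm = 1.066028e-04 cm
Step 4: Convert to um (1 cm = 1e4 um): x = 1.066 um


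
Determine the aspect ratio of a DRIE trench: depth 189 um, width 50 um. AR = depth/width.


Step 1: AR = depth / width
Step 2: AR = 189 / 50
AR = 3.8


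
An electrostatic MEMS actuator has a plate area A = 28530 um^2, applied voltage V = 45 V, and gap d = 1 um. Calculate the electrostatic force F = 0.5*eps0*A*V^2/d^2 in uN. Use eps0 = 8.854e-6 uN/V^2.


Step 1: Identify parameters.
eps0 = 8.854e-6 uN/V^2, A = 28530 um^2, V = 45 V, d = 1 um
Step 2: Compute V^2 = 45^2 = 2025
Step 3: Compute d^2 = 1^2 = 1
Step 4: F = 0.5 * 8.854e-6 * 28530 * 2025 / 1
F = 255.762 uN


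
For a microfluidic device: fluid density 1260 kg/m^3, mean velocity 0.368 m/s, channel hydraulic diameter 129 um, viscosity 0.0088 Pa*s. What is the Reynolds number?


Step 1: Convert Dh to meters: Dh = 129e-6 m
Step 2: Re = rho * v * Dh / mu
Re = 1260 * 0.368 * 129e-6 / 0.0088
Re = 6.797


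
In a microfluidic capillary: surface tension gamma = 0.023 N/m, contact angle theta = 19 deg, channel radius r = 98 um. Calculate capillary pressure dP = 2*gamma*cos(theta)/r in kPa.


Step 1: cos(19 deg) = 0.9455
Step 2: Convert r to m: r = 98e-6 m
Step 3: dP = 2 * 0.023 * 0.9455 / 98e-6 = 443.8 Pa
Step 4: Convert Pa to kPa (divide by 1000).
dP = 0.44 kPa


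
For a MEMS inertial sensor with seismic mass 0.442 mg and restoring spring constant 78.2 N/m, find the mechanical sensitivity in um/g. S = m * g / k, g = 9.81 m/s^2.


Step 1: Convert mass: m = 0.442 mg = 4.42e-07 kg
Step 2: S = m * g / k = 4.42e-07 * 9.81 / 78.2
Step 3: S = 5.54e-08 m/g
Step 4: Convert to um/g: S = 0.055 um/g


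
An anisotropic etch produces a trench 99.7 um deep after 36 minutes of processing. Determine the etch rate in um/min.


Step 1: Etch rate = depth / time
Step 2: rate = 99.7 / 36
rate = 2.769 um/min


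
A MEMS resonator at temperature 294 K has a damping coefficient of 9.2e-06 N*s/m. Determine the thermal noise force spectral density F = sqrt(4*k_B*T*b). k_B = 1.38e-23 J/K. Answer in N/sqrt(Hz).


Step 1: Compute 4 * k_B * T * b
= 4 * 1.38e-23 * 294 * 9.2e-06
= 1.4930e-25 N^2/Hz
Step 2: F_noise = sqrt(1.4930e-25)
F_noise = 3.86e-13 N/sqrt(Hz)


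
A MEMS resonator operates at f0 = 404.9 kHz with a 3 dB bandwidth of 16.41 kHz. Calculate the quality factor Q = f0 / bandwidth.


Step 1: Q = f0 / bandwidth
Step 2: Q = 404.9 / 16.41
Q = 24.7


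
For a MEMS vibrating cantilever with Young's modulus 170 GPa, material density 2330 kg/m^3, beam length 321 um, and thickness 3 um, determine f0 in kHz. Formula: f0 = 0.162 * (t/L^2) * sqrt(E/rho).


Step 1: Convert units to SI.
t_SI = 3e-6 m, L_SI = 321e-6 m
Step 2: Calculate sqrt(E/rho).
sqrt(170e9 / 2330) = 8541.74 m/s
Step 3: Compute f0.
f0 = 0.162 * 3e-6 / (321e-6)^2 * 8541.74 = 40287.7 Hz = 40.29 kHz


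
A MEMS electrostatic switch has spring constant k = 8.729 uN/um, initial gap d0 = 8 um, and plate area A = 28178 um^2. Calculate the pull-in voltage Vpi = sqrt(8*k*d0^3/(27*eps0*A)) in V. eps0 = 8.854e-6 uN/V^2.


Step 1: Compute numerator: 8 * k * d0^3 = 8 * 8.729 * 8^3 = 35753.984
Step 2: Compute denominator: 27 * eps0 * A = 27 * 8.854e-6 * 28178 = 6.736176
Step 3: Vpi = sqrt(35753.984 / 6.736176)
Vpi = 72.85 V


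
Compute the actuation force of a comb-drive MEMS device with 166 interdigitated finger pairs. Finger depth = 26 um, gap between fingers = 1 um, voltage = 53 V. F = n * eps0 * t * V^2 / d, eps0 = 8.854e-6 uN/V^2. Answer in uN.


Step 1: Parameters: n=166, eps0=8.854e-6 uN/V^2, t=26 um, V=53 V, d=1 um
Step 2: V^2 = 2809
Step 3: F = 166 * 8.854e-6 * 26 * 2809 / 1
F = 107.343 uN


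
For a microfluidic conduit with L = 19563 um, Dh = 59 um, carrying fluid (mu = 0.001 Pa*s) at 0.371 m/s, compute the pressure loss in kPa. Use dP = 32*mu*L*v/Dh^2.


Step 1: Convert to SI: L = 19563e-6 m, Dh = 59e-6 m
Step 2: dP = 32 * 0.001 * 19563e-6 * 0.371 / (59e-6)^2
Step 3: dP = 66719.89 Pa
Step 4: Convert to kPa: dP = 66.72 kPa


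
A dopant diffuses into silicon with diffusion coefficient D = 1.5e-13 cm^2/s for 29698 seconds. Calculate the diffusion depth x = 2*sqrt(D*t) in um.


Step 1: Compute D*t = 1.5e-13 * 29698 = 4.4547e-09 cm^2
Step 2: sqrt(D*t) = 6.67435e-05 cm
Step 3: x = 2 * 6.67435e-05 cm = 1.33487e-04 cm
Step 4: Convert to um (1 cm = 1e4 um): x = 1.335 um


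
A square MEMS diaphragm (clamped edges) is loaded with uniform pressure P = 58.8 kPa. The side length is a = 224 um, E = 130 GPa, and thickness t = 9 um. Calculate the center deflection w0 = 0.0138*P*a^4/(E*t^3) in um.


Step 1: Convert pressure to compatible units (E is in GPa, so P in GPa).
P = 58.8 kPa = 58.8e-6 GPa
Step 2: Compute numerator: 0.0138 * P * a^4.
a^4 = 224^4 = 2517630976
numerator = 0.0138 * 58.8e-6 * 2517630976 = 2.0429e+03
Step 3: Compute denominator: E * t^3 = 130 * 9^3 = 94770
Step 4: w0 = numerator / denominator = 2.0429e+03 / 94770 = 0.0216 um


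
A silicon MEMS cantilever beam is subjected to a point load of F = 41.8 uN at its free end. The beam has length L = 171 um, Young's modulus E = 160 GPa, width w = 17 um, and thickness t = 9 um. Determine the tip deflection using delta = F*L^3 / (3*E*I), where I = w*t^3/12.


Step 1: Calculate the second moment of area.
I = w * t^3 / 12 = 17 * 9^3 / 12 = 1032.75 um^4
Step 2: Convert E to consistent units (1 GPa = 1000 uN/um^2).
E = 160 GPa = 160000 uN/um^2
Step 3: Calculate tip deflection.
delta = F * L^3 / (3 * E * I)
delta = 41.8 * 171^3 / (3 * 160000 * 1032.75)
delta = 0.4216 um


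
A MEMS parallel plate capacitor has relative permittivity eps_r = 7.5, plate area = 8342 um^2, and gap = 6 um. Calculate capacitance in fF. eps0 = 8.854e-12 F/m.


Step 1: Convert area to m^2: A = 8342e-12 m^2
Step 2: Convert gap to m: d = 6e-6 m
Step 3: C = eps0 * eps_r * A / d
C = 8.854e-12 * 7.5 * 8342e-12 / 6e-6
Step 4: Convert to fF (multiply by 1e15).
C = 92.33 fF


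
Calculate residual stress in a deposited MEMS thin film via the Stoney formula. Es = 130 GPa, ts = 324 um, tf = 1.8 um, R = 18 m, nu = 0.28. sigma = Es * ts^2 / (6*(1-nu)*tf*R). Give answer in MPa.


Step 1: Compute numerator: Es * ts^2 = 130 * 324^2 = 13646880 (GPa*um^2)
Step 2: Compute denominator (R in um): 6*(1-nu)*tf*R = 6*0.72*1.8*18e6 = 139968000.0 (um^2)
Step 3: sigma (GPa) = 13646880 / 139968000.0 = 9.75e-02 GPa
Step 4: Convert to MPa (x1000): sigma = 97.5 MPa


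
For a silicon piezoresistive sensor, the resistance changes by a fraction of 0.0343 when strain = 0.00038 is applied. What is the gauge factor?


Step 1: Identify values.
dR/R = 0.0343, strain = 0.00038
Step 2: GF = (dR/R) / strain = 0.0343 / 0.00038
GF = 90.3


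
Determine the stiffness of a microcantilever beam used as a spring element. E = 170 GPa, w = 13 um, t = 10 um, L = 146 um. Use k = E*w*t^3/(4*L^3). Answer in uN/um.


Step 1: Convert E to consistent units (1 GPa = 1000 uN/um^2).
E = 170 GPa = 170000 uN/um^2
Step 2: Compute t^3 = 10^3 = 1000
Step 3: Compute L^3 = 146^3 = 3112136
Step 4: k = 170000 * 13 * 1000 / (4 * 3112136)
k = 177.5308 uN/um


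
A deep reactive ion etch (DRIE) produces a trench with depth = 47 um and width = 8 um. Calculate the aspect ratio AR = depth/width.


Step 1: AR = depth / width
Step 2: AR = 47 / 8
AR = 5.9


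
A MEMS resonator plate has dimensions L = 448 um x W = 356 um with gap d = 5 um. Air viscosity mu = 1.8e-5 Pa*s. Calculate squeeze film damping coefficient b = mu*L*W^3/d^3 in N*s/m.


Step 1: Convert to SI.
L = 448e-6 m, W = 356e-6 m, d = 5e-6 m
Step 2: W^3 = (356e-6)^3 = 4.51e-11 m^3
Step 3: d^3 = (5e-6)^3 = 1.25e-16 m^3
Step 4: b = 1.8e-5 * 448e-6 * 4.51e-11 / 1.25e-16
b = 2.91e-03 N*s/m


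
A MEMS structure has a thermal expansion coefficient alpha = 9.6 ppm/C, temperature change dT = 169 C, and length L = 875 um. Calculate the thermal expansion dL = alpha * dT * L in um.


Step 1: Convert CTE: alpha = 9.6 ppm/C = 9.6e-6 /C
Step 2: dL = 9.6e-6 * 169 * 875
dL = 1.4196 um


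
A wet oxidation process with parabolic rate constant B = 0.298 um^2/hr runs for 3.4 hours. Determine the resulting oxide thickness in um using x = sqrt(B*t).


Step 1: Compute B*t = 0.298 * 3.4 = 1.0132
Step 2: x = sqrt(1.0132)
x = 1.007 um


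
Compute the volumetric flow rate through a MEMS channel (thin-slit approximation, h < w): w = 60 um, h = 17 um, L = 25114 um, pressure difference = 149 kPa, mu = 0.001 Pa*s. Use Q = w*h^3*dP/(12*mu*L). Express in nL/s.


Step 1: Convert all dimensions to SI (meters).
w = 60e-6 m, h = 17e-6 m, L = 25114e-6 m, dP = 149e3 Pa
Step 2: Q = w * h^3 * dP / (12 * mu * L)
Q = 60e-6 * (17e-6)^3 * 149e3 / (12 * 0.001 * 25114e-6) = 1.4574281e-10 m^3/s
Step 3: Convert Q from m^3/s to nL/s (1 m^3 = 1e12 nL, so multiply by 1e12).
Q = 145.743 nL/s


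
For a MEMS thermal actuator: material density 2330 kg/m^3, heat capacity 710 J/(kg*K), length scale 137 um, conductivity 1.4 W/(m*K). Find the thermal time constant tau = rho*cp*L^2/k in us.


Step 1: Convert L to m: L = 137e-6 m
Step 2: L^2 = (137e-6)^2 = 1.8769e-08 m^2
Step 3: tau = 2330 * 710 * 1.8769e-08 / 1.4 = 2.217825479e-02 s
Step 4: Convert to microseconds (multiply by 1e6).
tau = 22178.255 us


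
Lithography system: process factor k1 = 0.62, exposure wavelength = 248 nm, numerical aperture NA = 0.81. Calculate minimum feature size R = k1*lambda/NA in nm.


Step 1: Identify values: k1 = 0.62, lambda = 248 nm, NA = 0.81
Step 2: R = k1 * lambda / NA
R = 0.62 * 248 / 0.81
R = 189.8 nm


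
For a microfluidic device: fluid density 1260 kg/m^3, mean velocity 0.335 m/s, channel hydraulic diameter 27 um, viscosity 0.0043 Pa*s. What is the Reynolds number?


Step 1: Convert Dh to meters: Dh = 27e-6 m
Step 2: Re = rho * v * Dh / mu
Re = 1260 * 0.335 * 27e-6 / 0.0043
Re = 2.65


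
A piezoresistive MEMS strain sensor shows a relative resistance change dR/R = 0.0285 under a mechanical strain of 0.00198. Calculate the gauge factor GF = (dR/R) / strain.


Step 1: Identify values.
dR/R = 0.0285, strain = 0.00198
Step 2: GF = (dR/R) / strain = 0.0285 / 0.00198
GF = 14.4


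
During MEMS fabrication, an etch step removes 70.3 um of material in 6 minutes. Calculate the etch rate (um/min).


Step 1: Etch rate = depth / time
Step 2: rate = 70.3 / 6
rate = 11.717 um/min


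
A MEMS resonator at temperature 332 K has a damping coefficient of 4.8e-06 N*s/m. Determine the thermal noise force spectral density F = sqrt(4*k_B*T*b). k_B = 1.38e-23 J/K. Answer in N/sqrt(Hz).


Step 1: Compute 4 * k_B * T * b
= 4 * 1.38e-23 * 332 * 4.8e-06
= 8.7967e-26 N^2/Hz
Step 2: F_noise = sqrt(8.7967e-26)
F_noise = 2.97e-13 N/sqrt(Hz)


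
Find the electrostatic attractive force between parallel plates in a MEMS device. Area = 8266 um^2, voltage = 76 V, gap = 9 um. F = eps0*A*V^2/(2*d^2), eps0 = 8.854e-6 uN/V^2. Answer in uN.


Step 1: Identify parameters.
eps0 = 8.854e-6 uN/V^2, A = 8266 um^2, V = 76 V, d = 9 um
Step 2: Compute V^2 = 76^2 = 5776
Step 3: Compute d^2 = 9^2 = 81
Step 4: F = 0.5 * 8.854e-6 * 8266 * 5776 / 81
F = 2.609 uN


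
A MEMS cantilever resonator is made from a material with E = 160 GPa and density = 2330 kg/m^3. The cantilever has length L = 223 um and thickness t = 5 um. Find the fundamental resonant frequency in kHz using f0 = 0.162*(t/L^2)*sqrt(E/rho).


Step 1: Convert units to SI.
t_SI = 5e-6 m, L_SI = 223e-6 m
Step 2: Calculate sqrt(E/rho).
sqrt(160e9 / 2330) = 8286.71 m/s
Step 3: Compute f0.
f0 = 0.162 * 5e-6 / (223e-6)^2 * 8286.71 = 134976.3 Hz = 134.98 kHz


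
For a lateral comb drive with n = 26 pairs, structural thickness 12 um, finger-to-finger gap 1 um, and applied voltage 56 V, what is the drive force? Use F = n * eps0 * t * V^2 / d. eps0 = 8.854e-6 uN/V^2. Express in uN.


Step 1: Parameters: n=26, eps0=8.854e-6 uN/V^2, t=12 um, V=56 V, d=1 um
Step 2: V^2 = 3136
Step 3: F = 26 * 8.854e-6 * 12 * 3136 / 1
F = 8.663 uN


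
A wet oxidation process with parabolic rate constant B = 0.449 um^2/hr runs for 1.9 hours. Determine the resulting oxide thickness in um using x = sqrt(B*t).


Step 1: Compute B*t = 0.449 * 1.9 = 0.8531
Step 2: x = sqrt(0.8531)
x = 0.924 um


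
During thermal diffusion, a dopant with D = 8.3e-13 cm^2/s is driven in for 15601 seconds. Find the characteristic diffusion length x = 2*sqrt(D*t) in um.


Step 1: Compute D*t = 8.3e-13 * 15601 = 1.294883e-08 cm^2
Step 2: sqrt(D*t) = 1.13793e-04 cm
Step 3: x = 2 * 1.13793e-04 cm = 2.27586e-04 cm
Step 4: Convert to um (1 cm = 1e4 um): x = 2.276 um


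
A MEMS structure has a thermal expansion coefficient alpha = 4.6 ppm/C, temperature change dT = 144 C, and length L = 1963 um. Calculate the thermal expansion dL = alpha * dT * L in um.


Step 1: Convert CTE: alpha = 4.6 ppm/C = 4.6e-6 /C
Step 2: dL = 4.6e-6 * 144 * 1963
dL = 1.3003 um


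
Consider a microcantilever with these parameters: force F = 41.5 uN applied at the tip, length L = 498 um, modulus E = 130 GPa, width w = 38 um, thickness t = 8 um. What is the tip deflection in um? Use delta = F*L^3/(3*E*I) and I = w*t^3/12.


Step 1: Calculate the second moment of area.
I = w * t^3 / 12 = 38 * 8^3 / 12 = 1621.3333 um^4
Step 2: Convert E to consistent units (1 GPa = 1000 uN/um^2).
E = 130 GPa = 130000 uN/um^2
Step 3: Calculate tip deflection.
delta = F * L^3 / (3 * E * I)
delta = 41.5 * 498^3 / (3 * 130000 * 1621.3333)
delta = 8.1059 um


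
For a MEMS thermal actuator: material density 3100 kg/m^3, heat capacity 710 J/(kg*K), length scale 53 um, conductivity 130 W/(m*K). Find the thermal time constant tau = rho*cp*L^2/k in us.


Step 1: Convert L to m: L = 53e-6 m
Step 2: L^2 = (53e-6)^2 = 2.809e-09 m^2
Step 3: tau = 3100 * 710 * 2.809e-09 / 130 = 4.755853e-05 s
Step 4: Convert to microseconds (multiply by 1e6).
tau = 47.559 us


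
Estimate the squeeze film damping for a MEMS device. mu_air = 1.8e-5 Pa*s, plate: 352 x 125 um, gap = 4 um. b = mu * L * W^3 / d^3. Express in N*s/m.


Step 1: Convert to SI.
L = 352e-6 m, W = 125e-6 m, d = 4e-6 m
Step 2: W^3 = (125e-6)^3 = 1.95e-12 m^3
Step 3: d^3 = (4e-6)^3 = 6.40e-17 m^3
Step 4: b = 1.8e-5 * 352e-6 * 1.95e-12 / 6.40e-17
b = 1.93e-04 N*s/m


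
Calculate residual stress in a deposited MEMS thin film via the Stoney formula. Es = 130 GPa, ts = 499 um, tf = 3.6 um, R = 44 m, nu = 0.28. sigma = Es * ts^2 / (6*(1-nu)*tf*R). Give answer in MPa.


Step 1: Compute numerator: Es * ts^2 = 130 * 499^2 = 32370130 (GPa*um^2)
Step 2: Compute denominator (R in um): 6*(1-nu)*tf*R = 6*0.72*3.6*44e6 = 684288000.0 (um^2)
Step 3: sigma (GPa) = 32370130 / 684288000.0 = 4.7305e-02 GPa
Step 4: Convert to MPa (x1000): sigma = 47.3 MPa


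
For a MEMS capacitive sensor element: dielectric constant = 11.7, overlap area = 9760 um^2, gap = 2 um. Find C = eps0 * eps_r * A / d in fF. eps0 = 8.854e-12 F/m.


Step 1: Convert area to m^2: A = 9760e-12 m^2
Step 2: Convert gap to m: d = 2e-6 m
Step 3: C = eps0 * eps_r * A / d
C = 8.854e-12 * 11.7 * 9760e-12 / 2e-6
Step 4: Convert to fF (multiply by 1e15).
C = 505.53 fF


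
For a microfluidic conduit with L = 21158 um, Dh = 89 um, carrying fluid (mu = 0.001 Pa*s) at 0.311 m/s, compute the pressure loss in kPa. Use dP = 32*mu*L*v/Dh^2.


Step 1: Convert to SI: L = 21158e-6 m, Dh = 89e-6 m
Step 2: dP = 32 * 0.001 * 21158e-6 * 0.311 / (89e-6)^2
Step 3: dP = 26583.06 Pa
Step 4: Convert to kPa: dP = 26.58 kPa


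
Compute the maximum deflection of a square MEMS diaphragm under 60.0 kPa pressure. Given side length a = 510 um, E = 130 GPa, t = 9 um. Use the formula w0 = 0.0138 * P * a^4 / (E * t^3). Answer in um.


Step 1: Convert pressure to compatible units (E is in GPa, so P in GPa).
P = 60.0 kPa = 60.0e-6 GPa
Step 2: Compute numerator: 0.0138 * P * a^4.
a^4 = 510^4 = 67652010000
numerator = 0.0138 * 60.0e-6 * 67652010000 = 5.60159e+04
Step 3: Compute denominator: E * t^3 = 130 * 9^3 = 94770
Step 4: w0 = numerator / denominator = 5.60159e+04 / 94770 = 0.5911 um


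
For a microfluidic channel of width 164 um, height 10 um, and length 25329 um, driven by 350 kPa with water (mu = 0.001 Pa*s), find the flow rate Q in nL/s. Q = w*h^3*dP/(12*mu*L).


Step 1: Convert all dimensions to SI (meters).
w = 164e-6 m, h = 10e-6 m, L = 25329e-6 m, dP = 350e3 Pa
Step 2: Q = w * h^3 * dP / (12 * mu * L)
Q = 164e-6 * (10e-6)^3 * 350e3 / (12 * 0.001 * 25329e-6) = 1.8884809e-10 m^3/s
Step 3: Convert Q from m^3/s to nL/s (1 m^3 = 1e12 nL, so multiply by 1e12).
Q = 188.848 nL/s


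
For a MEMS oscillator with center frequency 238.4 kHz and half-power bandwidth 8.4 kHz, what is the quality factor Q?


Step 1: Q = f0 / bandwidth
Step 2: Q = 238.4 / 8.4
Q = 28.4


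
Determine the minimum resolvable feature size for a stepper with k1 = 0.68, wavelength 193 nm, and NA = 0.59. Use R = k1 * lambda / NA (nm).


Step 1: Identify values: k1 = 0.68, lambda = 193 nm, NA = 0.59
Step 2: R = k1 * lambda / NA
R = 0.68 * 193 / 0.59
R = 222.4 nm


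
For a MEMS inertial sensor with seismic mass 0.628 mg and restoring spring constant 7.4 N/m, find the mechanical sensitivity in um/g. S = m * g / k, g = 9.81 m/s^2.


Step 1: Convert mass: m = 0.628 mg = 6.28e-07 kg
Step 2: S = m * g / k = 6.28e-07 * 9.81 / 7.4
Step 3: S = 8.33e-07 m/g
Step 4: Convert to um/g: S = 0.833 um/g


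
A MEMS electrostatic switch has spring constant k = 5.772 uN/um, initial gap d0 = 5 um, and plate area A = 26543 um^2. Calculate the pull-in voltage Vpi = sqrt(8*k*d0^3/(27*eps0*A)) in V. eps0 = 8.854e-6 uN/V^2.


Step 1: Compute numerator: 8 * k * d0^3 = 8 * 5.772 * 5^3 = 5772.0
Step 2: Compute denominator: 27 * eps0 * A = 27 * 8.854e-6 * 26543 = 6.345316
Step 3: Vpi = sqrt(5772.0 / 6.345316)
Vpi = 30.16 V


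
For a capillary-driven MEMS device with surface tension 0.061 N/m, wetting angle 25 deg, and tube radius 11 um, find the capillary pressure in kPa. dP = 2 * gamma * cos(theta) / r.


Step 1: cos(25 deg) = 0.9063
Step 2: Convert r to m: r = 11e-6 m
Step 3: dP = 2 * 0.061 * 0.9063 / 11e-6 = 10051.7 Pa
Step 4: Convert Pa to kPa (divide by 1000).
dP = 10.05 kPa


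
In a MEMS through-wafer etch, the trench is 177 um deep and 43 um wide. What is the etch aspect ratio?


Step 1: AR = depth / width
Step 2: AR = 177 / 43
AR = 4.1


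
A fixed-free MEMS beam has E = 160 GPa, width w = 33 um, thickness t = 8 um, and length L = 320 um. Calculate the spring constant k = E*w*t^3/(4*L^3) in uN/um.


Step 1: Convert E to consistent units (1 GPa = 1000 uN/um^2).
E = 160 GPa = 160000 uN/um^2
Step 2: Compute t^3 = 8^3 = 512
Step 3: Compute L^3 = 320^3 = 32768000
Step 4: k = 160000 * 33 * 512 / (4 * 32768000)
k = 20.625 uN/um


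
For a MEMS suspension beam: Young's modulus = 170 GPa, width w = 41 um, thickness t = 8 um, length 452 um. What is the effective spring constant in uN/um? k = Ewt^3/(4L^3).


Step 1: Convert E to consistent units (1 GPa = 1000 uN/um^2).
E = 170 GPa = 170000 uN/um^2
Step 2: Compute t^3 = 8^3 = 512
Step 3: Compute L^3 = 452^3 = 92345408
Step 4: k = 170000 * 41 * 512 / (4 * 92345408)
k = 9.6611 uN/um


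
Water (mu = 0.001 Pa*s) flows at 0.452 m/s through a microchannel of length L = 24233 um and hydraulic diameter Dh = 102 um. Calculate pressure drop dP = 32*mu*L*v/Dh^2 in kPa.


Step 1: Convert to SI: L = 24233e-6 m, Dh = 102e-6 m
Step 2: dP = 32 * 0.001 * 24233e-6 * 0.452 / (102e-6)^2
Step 3: dP = 33689.55 Pa
Step 4: Convert to kPa: dP = 33.69 kPa


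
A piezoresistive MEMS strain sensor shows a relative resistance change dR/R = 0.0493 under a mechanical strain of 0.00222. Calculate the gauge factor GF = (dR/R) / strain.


Step 1: Identify values.
dR/R = 0.0493, strain = 0.00222
Step 2: GF = (dR/R) / strain = 0.0493 / 0.00222
GF = 22.2


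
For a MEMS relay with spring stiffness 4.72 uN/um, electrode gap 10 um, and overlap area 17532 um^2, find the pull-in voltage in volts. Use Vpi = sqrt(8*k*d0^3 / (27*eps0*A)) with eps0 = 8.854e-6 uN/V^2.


Step 1: Compute numerator: 8 * k * d0^3 = 8 * 4.72 * 10^3 = 37760.0
Step 2: Compute denominator: 27 * eps0 * A = 27 * 8.854e-6 * 17532 = 4.191165
Step 3: Vpi = sqrt(37760.0 / 4.191165)
Vpi = 94.92 V


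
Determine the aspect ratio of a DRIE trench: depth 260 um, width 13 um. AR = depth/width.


Step 1: AR = depth / width
Step 2: AR = 260 / 13
AR = 20.0
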